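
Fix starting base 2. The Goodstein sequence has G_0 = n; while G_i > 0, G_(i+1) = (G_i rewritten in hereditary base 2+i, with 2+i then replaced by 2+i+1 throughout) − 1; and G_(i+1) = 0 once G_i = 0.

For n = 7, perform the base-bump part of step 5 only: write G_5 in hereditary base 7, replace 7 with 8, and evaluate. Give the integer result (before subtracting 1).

16777216

(0) 7|_2 = 2^2 + 2 + 1 ↦ 3^3 + 3 + 1|_3 = 31 ⇒ 30
(1) 30|_3 = 3^3 + 3 ↦ 4^4 + 4|_4 = 260 ⇒ 259
(2) 259|_4 = 4^4 + 3 ↦ 5^5 + 3|_5 = 3128 ⇒ 3127
(3) 3127|_5 = 5^5 + 2 ↦ 6^6 + 2|_6 = 46658 ⇒ 46657
(4) 46657|_6 = 6^6 + 1 ↦ 7^7 + 1|_7 = 823544 ⇒ 823543
(5) 823543|_7 = 7^7 ↦ 8^8|_8 = 16777216 ⇒ 16777215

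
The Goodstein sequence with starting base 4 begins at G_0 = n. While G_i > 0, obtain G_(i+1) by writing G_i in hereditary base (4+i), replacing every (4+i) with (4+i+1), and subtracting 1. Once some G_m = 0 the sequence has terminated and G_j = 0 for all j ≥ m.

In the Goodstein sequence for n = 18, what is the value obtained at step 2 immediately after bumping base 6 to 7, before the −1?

49

G_0 = 18. HB_4(18) = 4^2 + 2. Bump = 27. G_1 = 26.
G_1 = 26. HB_5(26) = 5^2 + 1. Bump = 37. G_2 = 36.
G_2 = 36. HB_6(36) = 6^2. Bump = 49. G_3 = 48.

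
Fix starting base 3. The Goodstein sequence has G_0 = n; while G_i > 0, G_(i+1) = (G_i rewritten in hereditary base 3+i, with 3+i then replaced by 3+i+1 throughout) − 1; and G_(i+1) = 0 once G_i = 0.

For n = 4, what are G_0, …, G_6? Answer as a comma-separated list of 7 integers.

4, 4, 4, 3, 2, 1, 0

G_0 = 4. HB_3(4) = 3 + 1. Bump = 5. G_1 = 4.
G_1 = 4. HB_4(4) = 4. Bump = 5. G_2 = 4.
G_2 = 4. HB_5(4) = 4. Bump = 4. G_3 = 3.
G_3 = 3. HB_6(3) = 3. Bump = 3. G_4 = 2.
G_4 = 2. HB_7(2) = 2. Bump = 2. G_5 = 1.
G_5 = 1. HB_8(1) = 1. Bump = 1. G_6 = 0.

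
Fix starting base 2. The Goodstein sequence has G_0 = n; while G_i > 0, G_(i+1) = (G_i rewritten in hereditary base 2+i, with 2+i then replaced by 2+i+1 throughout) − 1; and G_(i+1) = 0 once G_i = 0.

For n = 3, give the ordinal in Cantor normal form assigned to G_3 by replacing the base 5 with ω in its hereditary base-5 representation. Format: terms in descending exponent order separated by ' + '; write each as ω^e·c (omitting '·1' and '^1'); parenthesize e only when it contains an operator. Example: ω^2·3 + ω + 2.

base 2: 3 = 2 + 1; at 3: 3 + 1 = 4; next = 3
base 3: 3 = 3; at 4: 4 = 4; next = 3
base 4: 3 = 3; at 5: 3 = 3; next = 2
base 5: 2 = 2; at 6: 2 = 2; next = 1

2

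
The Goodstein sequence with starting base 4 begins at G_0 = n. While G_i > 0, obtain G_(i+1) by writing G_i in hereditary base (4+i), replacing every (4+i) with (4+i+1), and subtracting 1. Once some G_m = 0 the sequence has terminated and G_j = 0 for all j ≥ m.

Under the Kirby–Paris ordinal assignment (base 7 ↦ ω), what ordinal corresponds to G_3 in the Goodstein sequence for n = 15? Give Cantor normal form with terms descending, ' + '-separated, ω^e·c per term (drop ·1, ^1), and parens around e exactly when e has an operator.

step 0: 15 = 3·4 + 3; sub 5 for 4: 3·5 + 3; = 18; G_1 = 18−1 = 17
step 1: 17 = 3·5 + 2; sub 6 for 5: 3·6 + 2; = 20; G_2 = 20−1 = 19
step 2: 19 = 3·6 + 1; sub 7 for 6: 3·7 + 1; = 22; G_3 = 22−1 = 21

ω·3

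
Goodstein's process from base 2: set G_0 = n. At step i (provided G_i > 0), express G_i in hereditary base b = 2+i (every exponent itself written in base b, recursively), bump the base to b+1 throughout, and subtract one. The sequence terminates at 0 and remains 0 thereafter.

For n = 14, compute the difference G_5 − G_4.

i=0: 14 = 2^(2 + 1) + 2^2 + 2 (b=2); 2→3: 3^(3 + 1) + 3^3 + 3 = 111; 111−1 = 110
i=1: 110 = 3^(3 + 1) + 3^3 + 2 (b=3); 3→4: 4^(4 + 1) + 4^4 + 2 = 1282; 1282−1 = 1281
i=2: 1281 = 4^(4 + 1) + 4^4 + 1 (b=4); 4→5: 5^(5 + 1) + 5^5 + 1 = 18751; 18751−1 = 18750
i=3: 18750 = 5^(5 + 1) + 5^5 (b=5); 5→6: 6^(6 + 1) + 6^6 = 326592; 326592−1 = 326591
i=4: 326591 = 6^(6 + 1) + 5·6^5 + 5·6^4 + 5·6^3 + 5·6^2 + 5·6 + 5 (b=6); 6→7: 7^(7 + 1) + 5·7^5 + 5·7^4 + 5·7^3 + 5·7^2 + 5·7 + 5 = 5862841; 5862841−1 = 5862840

5536249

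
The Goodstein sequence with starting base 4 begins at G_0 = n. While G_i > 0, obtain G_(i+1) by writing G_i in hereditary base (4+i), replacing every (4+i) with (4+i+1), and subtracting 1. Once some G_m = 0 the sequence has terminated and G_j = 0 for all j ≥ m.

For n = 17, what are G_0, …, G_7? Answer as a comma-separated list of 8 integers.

17, 25, 35, 39, 43, 47, 51, 55

G_0 = 17. HB_4(17) = 4^2 + 1. Bump = 26. G_1 = 25.
G_1 = 25. HB_5(25) = 5^2. Bump = 36. G_2 = 35.
G_2 = 35. HB_6(35) = 5·6 + 5. Bump = 40. G_3 = 39.
G_3 = 39. HB_7(39) = 5·7 + 4. Bump = 44. G_4 = 43.
G_4 = 43. HB_8(43) = 5·8 + 3. Bump = 48. G_5 = 47.
G_5 = 47. HB_9(47) = 5·9 + 2. Bump = 52. G_6 = 51.
G_6 = 51. HB_10(51) = 5·10 + 1. Bump = 56. G_7 = 55.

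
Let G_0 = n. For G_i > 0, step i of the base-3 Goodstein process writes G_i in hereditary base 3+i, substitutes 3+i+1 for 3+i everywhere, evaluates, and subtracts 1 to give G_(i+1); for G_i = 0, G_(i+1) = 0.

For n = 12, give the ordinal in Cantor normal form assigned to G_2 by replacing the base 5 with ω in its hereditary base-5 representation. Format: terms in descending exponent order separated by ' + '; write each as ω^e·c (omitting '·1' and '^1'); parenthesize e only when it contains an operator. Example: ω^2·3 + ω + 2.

ω^2 + 2

(0) 12|_3 = 3^2 + 3 ↦ 4^2 + 4|_4 = 20 ⇒ 19
(1) 19|_4 = 4^2 + 3 ↦ 5^2 + 3|_5 = 28 ⇒ 27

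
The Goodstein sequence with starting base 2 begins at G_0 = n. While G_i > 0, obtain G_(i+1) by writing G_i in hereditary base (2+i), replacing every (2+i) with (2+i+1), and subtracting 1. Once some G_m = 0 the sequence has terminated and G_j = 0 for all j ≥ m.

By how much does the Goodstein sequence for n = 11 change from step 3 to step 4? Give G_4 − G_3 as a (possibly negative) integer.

264310

base 2: 11 = 2^(2 + 1) + 2 + 1; at 3: 3^(3 + 1) + 3 + 1 = 85; next = 84
base 3: 84 = 3^(3 + 1) + 3; at 4: 4^(4 + 1) + 4 = 1028; next = 1027
base 4: 1027 = 4^(4 + 1) + 3; at 5: 5^(5 + 1) + 3 = 15628; next = 15627
base 5: 15627 = 5^(5 + 1) + 2; at 6: 6^(6 + 1) + 2 = 279938; next = 279937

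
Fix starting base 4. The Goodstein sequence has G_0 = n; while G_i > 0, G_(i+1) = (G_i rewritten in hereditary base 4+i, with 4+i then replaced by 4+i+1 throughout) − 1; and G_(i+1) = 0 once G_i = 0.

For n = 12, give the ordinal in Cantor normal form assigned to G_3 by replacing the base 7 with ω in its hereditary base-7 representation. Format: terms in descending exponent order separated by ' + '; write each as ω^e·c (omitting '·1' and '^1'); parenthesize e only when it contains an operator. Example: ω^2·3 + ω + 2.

ω·2 + 2

12 —HB4→ 3·4 —bump→ 3·5 = 15 —(−1)→ 14
14 —HB5→ 2·5 + 4 —bump→ 2·6 + 4 = 16 —(−1)→ 15
15 —HB6→ 2·6 + 3 —bump→ 2·7 + 3 = 17 —(−1)→ 16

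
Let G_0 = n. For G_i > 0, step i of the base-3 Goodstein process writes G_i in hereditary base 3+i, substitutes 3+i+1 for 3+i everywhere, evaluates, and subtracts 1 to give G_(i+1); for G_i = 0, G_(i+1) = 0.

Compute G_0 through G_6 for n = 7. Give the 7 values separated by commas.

base 3: 7 = 2·3 + 1; at 4: 2·4 + 1 = 9; next = 8
base 4: 8 = 2·4; at 5: 2·5 = 10; next = 9
base 5: 9 = 5 + 4; at 6: 6 + 4 = 10; next = 9
base 6: 9 = 6 + 3; at 7: 7 + 3 = 10; next = 9
base 7: 9 = 7 + 2; at 8: 8 + 2 = 10; next = 9
base 8: 9 = 8 + 1; at 9: 9 + 1 = 10; next = 9

7, 8, 9, 9, 9, 9, 9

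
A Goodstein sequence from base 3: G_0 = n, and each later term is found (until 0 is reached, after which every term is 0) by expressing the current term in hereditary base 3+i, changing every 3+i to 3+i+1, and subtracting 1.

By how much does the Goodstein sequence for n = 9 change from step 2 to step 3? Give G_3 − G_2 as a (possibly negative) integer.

[0] 9 ≡ 3^2 (base 3). Lift 4: 16. −1: 15.
[1] 15 ≡ 3·4 + 3 (base 4). Lift 5: 18. −1: 17.
[2] 17 ≡ 3·5 + 2 (base 5). Lift 6: 20. −1: 19.

2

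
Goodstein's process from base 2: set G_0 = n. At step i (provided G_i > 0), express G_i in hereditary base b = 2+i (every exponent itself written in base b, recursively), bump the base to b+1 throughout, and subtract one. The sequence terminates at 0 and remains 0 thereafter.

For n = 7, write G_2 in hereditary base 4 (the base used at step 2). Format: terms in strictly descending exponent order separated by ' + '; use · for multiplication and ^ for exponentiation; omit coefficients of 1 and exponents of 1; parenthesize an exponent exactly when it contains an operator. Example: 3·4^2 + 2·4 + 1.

4^4 + 3

G_0 = 7. HB_2(7) = 2^2 + 2 + 1. Bump = 31. G_1 = 30.
G_1 = 30. HB_3(30) = 3^3 + 3. Bump = 260. G_2 = 259.
G_2 = 259. HB_4(259) = 4^4 + 3. Bump = 3128. G_3 = 3127.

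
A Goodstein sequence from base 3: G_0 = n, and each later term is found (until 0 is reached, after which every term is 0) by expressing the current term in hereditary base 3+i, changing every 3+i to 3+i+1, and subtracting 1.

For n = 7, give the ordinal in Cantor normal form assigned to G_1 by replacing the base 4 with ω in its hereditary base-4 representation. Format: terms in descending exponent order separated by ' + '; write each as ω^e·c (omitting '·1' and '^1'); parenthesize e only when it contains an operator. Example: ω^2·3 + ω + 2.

ω·2

7 —HB3→ 2·3 + 1 —bump→ 2·4 + 1 = 9 —(−1)→ 8
8 —HB4→ 2·4 —bump→ 2·5 = 10 —(−1)→ 9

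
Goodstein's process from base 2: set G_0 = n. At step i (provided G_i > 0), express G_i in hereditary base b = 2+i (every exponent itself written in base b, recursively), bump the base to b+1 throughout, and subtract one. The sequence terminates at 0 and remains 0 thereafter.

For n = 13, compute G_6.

134219479

G_0 = 13. HB_2(13) = 2^(2 + 1) + 2^2 + 1. Bump = 109. G_1 = 108.
G_1 = 108. HB_3(108) = 3^(3 + 1) + 3^3. Bump = 1280. G_2 = 1279.
G_2 = 1279. HB_4(1279) = 4^(4 + 1) + 3·4^3 + 3·4^2 + 3·4 + 3. Bump = 16093. G_3 = 16092.
G_3 = 16092. HB_5(16092) = 5^(5 + 1) + 3·5^3 + 3·5^2 + 3·5 + 2. Bump = 280712. G_4 = 280711.
G_4 = 280711. HB_6(280711) = 6^(6 + 1) + 3·6^3 + 3·6^2 + 3·6 + 1. Bump = 5765999. G_5 = 5765998.
G_5 = 5765998. HB_7(5765998) = 7^(7 + 1) + 3·7^3 + 3·7^2 + 3·7. Bump = 134219480. G_6 = 134219479.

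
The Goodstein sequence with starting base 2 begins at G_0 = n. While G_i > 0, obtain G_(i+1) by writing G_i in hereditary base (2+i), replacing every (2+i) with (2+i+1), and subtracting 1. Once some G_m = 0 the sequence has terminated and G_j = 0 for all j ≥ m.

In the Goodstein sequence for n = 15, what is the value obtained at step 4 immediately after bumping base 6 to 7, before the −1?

base 2: 15 = 2^(2 + 1) + 2^2 + 2 + 1; at 3: 3^(3 + 1) + 3^3 + 3 + 1 = 112; next = 111
base 3: 111 = 3^(3 + 1) + 3^3 + 3; at 4: 4^(4 + 1) + 4^4 + 4 = 1284; next = 1283
base 4: 1283 = 4^(4 + 1) + 4^4 + 3; at 5: 5^(5 + 1) + 5^5 + 3 = 18753; next = 18752
base 5: 18752 = 5^(5 + 1) + 5^5 + 2; at 6: 6^(6 + 1) + 6^6 + 2 = 326594; next = 326593

6588345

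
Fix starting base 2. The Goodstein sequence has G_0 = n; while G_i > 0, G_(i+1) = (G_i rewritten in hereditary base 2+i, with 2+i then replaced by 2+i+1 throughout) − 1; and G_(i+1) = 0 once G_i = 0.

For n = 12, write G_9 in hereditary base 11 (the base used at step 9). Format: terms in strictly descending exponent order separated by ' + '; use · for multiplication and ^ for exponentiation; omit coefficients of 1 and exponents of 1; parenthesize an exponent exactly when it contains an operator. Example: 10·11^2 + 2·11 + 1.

11^(11 + 1) + 2·11^2 + 11

G_0=12  [base 2] 2^(2 + 1) + 2^2  →[2↦3]→  3^(3 + 1) + 3^3 = 108  −1 ⇒ G_1=107
G_1=107  [base 3] 3^(3 + 1) + 2·3^2 + 2·3 + 2  →[3↦4]→  4^(4 + 1) + 2·4^2 + 2·4 + 2 = 1066  −1 ⇒ G_2=1065
G_2=1065  [base 4] 4^(4 + 1) + 2·4^2 + 2·4 + 1  →[4↦5]→  5^(5 + 1) + 2·5^2 + 2·5 + 1 = 15686  −1 ⇒ G_3=15685
G_3=15685  [base 5] 5^(5 + 1) + 2·5^2 + 2·5  →[5↦6]→  6^(6 + 1) + 2·6^2 + 2·6 = 280020  −1 ⇒ G_4=280019
G_4=280019  [base 6] 6^(6 + 1) + 2·6^2 + 6 + 5  →[6↦7]→  7^(7 + 1) + 2·7^2 + 7 + 5 = 5764911  −1 ⇒ G_5=5764910
G_5=5764910  [base 7] 7^(7 + 1) + 2·7^2 + 7 + 4  →[7↦8]→  8^(8 + 1) + 2·8^2 + 8 + 4 = 134217868  −1 ⇒ G_6=134217867
G_6=134217867  [base 8] 8^(8 + 1) + 2·8^2 + 8 + 3  →[8↦9]→  9^(9 + 1) + 2·9^2 + 9 + 3 = 3486784575  −1 ⇒ G_7=3486784574
G_7=3486784574  [base 9] 9^(9 + 1) + 2·9^2 + 9 + 2  →[9↦10]→  10^(10 + 1) + 2·10^2 + 10 + 2 = 100000000212  −1 ⇒ G_8=100000000211
G_8=100000000211  [base 10] 10^(10 + 1) + 2·10^2 + 10 + 1  →[10↦11]→  11^(11 + 1) + 2·11^2 + 11 + 1 = 3138428376975  −1 ⇒ G_9=3138428376974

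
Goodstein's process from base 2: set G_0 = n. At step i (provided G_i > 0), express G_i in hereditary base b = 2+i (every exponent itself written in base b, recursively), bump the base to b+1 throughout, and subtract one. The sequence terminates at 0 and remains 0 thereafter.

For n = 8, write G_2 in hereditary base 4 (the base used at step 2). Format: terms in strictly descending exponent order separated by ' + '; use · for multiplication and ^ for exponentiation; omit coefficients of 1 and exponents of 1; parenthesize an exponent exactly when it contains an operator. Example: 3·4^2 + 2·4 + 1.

G_0=8  [base 2] 2^(2 + 1)  →[2↦3]→  3^(3 + 1) = 81  −1 ⇒ G_1=80
G_1=80  [base 3] 2·3^3 + 2·3^2 + 2·3 + 2  →[3↦4]→  2·4^4 + 2·4^2 + 2·4 + 2 = 554  −1 ⇒ G_2=553
G_2=553  [base 4] 2·4^4 + 2·4^2 + 2·4 + 1  →[4↦5]→  2·5^5 + 2·5^2 + 2·5 + 1 = 6311  −1 ⇒ G_3=6310

2·4^4 + 2·4^2 + 2·4 + 1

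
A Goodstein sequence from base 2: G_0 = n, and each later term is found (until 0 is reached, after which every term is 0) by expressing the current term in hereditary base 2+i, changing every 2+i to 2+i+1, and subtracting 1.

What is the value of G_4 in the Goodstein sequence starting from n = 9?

G_0 = 9. HB_2(9) = 2^(2 + 1) + 1. Bump = 82. G_1 = 81.
G_1 = 81. HB_3(81) = 3^(3 + 1). Bump = 1024. G_2 = 1023.
G_2 = 1023. HB_4(1023) = 3·4^4 + 3·4^3 + 3·4^2 + 3·4 + 3. Bump = 9843. G_3 = 9842.
G_3 = 9842. HB_5(9842) = 3·5^5 + 3·5^3 + 3·5^2 + 3·5 + 2. Bump = 140744. G_4 = 140743.

140743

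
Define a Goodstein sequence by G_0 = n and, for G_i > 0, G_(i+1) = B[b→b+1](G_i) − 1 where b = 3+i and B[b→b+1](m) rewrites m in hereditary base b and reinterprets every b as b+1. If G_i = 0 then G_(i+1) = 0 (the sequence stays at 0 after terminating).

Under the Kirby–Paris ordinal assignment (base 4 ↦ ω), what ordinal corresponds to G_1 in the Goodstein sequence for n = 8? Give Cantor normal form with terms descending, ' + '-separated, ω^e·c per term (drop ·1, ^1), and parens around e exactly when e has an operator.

ω·2 + 1

(0) 8|_3 = 2·3 + 2 ↦ 2·4 + 2|_4 = 10 ⇒ 9
(1) 9|_4 = 2·4 + 1 ↦ 2·5 + 1|_5 = 11 ⇒ 10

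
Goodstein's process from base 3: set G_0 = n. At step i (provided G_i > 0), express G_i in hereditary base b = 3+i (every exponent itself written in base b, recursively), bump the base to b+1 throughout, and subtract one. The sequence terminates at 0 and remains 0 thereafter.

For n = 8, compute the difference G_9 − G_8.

0

8 —HB3→ 2·3 + 2 —bump→ 2·4 + 2 = 10 —(−1)→ 9
9 —HB4→ 2·4 + 1 —bump→ 2·5 + 1 = 11 —(−1)→ 10
10 —HB5→ 2·5 —bump→ 2·6 = 12 —(−1)→ 11
11 —HB6→ 6 + 5 —bump→ 7 + 5 = 12 —(−1)→ 11
11 —HB7→ 7 + 4 —bump→ 8 + 4 = 12 —(−1)→ 11
11 —HB8→ 8 + 3 —bump→ 9 + 3 = 12 —(−1)→ 11
11 —HB9→ 9 + 2 —bump→ 10 + 2 = 12 —(−1)→ 11
11 —HB10→ 10 + 1 —bump→ 11 + 1 = 12 —(−1)→ 11
11 —HB11→ 11 —bump→ 12 = 12 —(−1)→ 11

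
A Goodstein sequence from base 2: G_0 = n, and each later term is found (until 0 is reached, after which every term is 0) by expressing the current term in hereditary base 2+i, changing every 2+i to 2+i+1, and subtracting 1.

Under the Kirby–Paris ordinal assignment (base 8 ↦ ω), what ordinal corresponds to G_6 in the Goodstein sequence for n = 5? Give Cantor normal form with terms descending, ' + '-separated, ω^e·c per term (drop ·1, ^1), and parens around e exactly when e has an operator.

G_0=5  [base 2] 2^2 + 1  →[2↦3]→  3^3 + 1 = 28  −1 ⇒ G_1=27
G_1=27  [base 3] 3^3  →[3↦4]→  4^4 = 256  −1 ⇒ G_2=255
G_2=255  [base 4] 3·4^3 + 3·4^2 + 3·4 + 3  →[4↦5]→  3·5^3 + 3·5^2 + 3·5 + 3 = 468  −1 ⇒ G_3=467
G_3=467  [base 5] 3·5^3 + 3·5^2 + 3·5 + 2  →[5↦6]→  3·6^3 + 3·6^2 + 3·6 + 2 = 776  −1 ⇒ G_4=775
G_4=775  [base 6] 3·6^3 + 3·6^2 + 3·6 + 1  →[6↦7]→  3·7^3 + 3·7^2 + 3·7 + 1 = 1198  −1 ⇒ G_5=1197
G_5=1197  [base 7] 3·7^3 + 3·7^2 + 3·7  →[7↦8]→  3·8^3 + 3·8^2 + 3·8 = 1752  −1 ⇒ G_6=1751

ω^3·3 + ω^2·3 + ω·2 + 7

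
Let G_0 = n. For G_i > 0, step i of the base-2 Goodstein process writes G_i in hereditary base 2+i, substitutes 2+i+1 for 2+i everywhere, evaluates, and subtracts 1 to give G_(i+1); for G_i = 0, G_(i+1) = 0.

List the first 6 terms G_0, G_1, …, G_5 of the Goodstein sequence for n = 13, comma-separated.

13, 108, 1279, 16092, 280711, 5765998

(0) 13|_2 = 2^(2 + 1) + 2^2 + 1 ↦ 3^(3 + 1) + 3^3 + 1|_3 = 109 ⇒ 108
(1) 108|_3 = 3^(3 + 1) + 3^3 ↦ 4^(4 + 1) + 4^4|_4 = 1280 ⇒ 1279
(2) 1279|_4 = 4^(4 + 1) + 3·4^3 + 3·4^2 + 3·4 + 3 ↦ 5^(5 + 1) + 3·5^3 + 3·5^2 + 3·5 + 3|_5 = 16093 ⇒ 16092
(3) 16092|_5 = 5^(5 + 1) + 3·5^3 + 3·5^2 + 3·5 + 2 ↦ 6^(6 + 1) + 3·6^3 + 3·6^2 + 3·6 + 2|_6 = 280712 ⇒ 280711
(4) 280711|_6 = 6^(6 + 1) + 3·6^3 + 3·6^2 + 3·6 + 1 ↦ 7^(7 + 1) + 3·7^3 + 3·7^2 + 3·7 + 1|_7 = 5765999 ⇒ 5765998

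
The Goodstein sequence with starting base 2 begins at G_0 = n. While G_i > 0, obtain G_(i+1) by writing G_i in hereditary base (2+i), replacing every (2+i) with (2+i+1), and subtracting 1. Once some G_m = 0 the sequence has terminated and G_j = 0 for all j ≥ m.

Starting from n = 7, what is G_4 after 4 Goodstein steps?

7 —HB2→ 2^2 + 2 + 1 —bump→ 3^3 + 3 + 1 = 31 —(−1)→ 30
30 —HB3→ 3^3 + 3 —bump→ 4^4 + 4 = 260 —(−1)→ 259
259 —HB4→ 4^4 + 3 —bump→ 5^5 + 3 = 3128 —(−1)→ 3127
3127 —HB5→ 5^5 + 2 —bump→ 6^6 + 2 = 46658 —(−1)→ 46657
46657 —HB6→ 6^6 + 1 —bump→ 7^7 + 1 = 823544 —(−1)→ 823543

46657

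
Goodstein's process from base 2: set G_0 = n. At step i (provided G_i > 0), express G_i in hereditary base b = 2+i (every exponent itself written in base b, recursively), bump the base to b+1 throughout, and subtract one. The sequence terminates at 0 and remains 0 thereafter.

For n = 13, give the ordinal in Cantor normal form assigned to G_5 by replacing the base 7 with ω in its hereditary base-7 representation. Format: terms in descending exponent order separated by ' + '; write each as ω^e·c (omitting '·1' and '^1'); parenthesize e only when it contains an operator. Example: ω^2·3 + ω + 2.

step 0: 13 = 2^(2 + 1) + 2^2 + 1; sub 3 for 2: 3^(3 + 1) + 3^3 + 1; = 109; G_1 = 109−1 = 108
step 1: 108 = 3^(3 + 1) + 3^3; sub 4 for 3: 4^(4 + 1) + 4^4; = 1280; G_2 = 1280−1 = 1279
step 2: 1279 = 4^(4 + 1) + 3·4^3 + 3·4^2 + 3·4 + 3; sub 5 for 4: 5^(5 + 1) + 3·5^3 + 3·5^2 + 3·5 + 3; = 16093; G_3 = 16093−1 = 16092
step 3: 16092 = 5^(5 + 1) + 3·5^3 + 3·5^2 + 3·5 + 2; sub 6 for 5: 6^(6 + 1) + 3·6^3 + 3·6^2 + 3·6 + 2; = 280712; G_4 = 280712−1 = 280711
step 4: 280711 = 6^(6 + 1) + 3·6^3 + 3·6^2 + 3·6 + 1; sub 7 for 6: 7^(7 + 1) + 3·7^3 + 3·7^2 + 3·7 + 1; = 5765999; G_5 = 5765999−1 = 5765998

ω^(ω + 1) + ω^3·3 + ω^2·3 + ω·3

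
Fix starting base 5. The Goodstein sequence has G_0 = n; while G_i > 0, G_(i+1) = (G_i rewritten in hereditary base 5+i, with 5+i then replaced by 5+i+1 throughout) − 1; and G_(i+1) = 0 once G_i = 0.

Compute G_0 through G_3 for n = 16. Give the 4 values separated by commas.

step 0: 16 = 3·5 + 1; sub 6 for 5: 3·6 + 1; = 19; G_1 = 19−1 = 18
step 1: 18 = 3·6; sub 7 for 6: 3·7; = 21; G_2 = 21−1 = 20
step 2: 20 = 2·7 + 6; sub 8 for 7: 2·8 + 6; = 22; G_3 = 22−1 = 21

16, 18, 20, 21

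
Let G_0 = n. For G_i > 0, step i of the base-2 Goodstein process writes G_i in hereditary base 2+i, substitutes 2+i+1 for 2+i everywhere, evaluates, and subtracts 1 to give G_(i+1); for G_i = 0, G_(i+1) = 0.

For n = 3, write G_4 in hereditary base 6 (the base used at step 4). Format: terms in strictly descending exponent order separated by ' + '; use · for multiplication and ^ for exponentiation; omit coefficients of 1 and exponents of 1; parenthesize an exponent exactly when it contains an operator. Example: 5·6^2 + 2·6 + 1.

1

(0) 3|_2 = 2 + 1 ↦ 3 + 1|_3 = 4 ⇒ 3
(1) 3|_3 = 3 ↦ 4|_4 = 4 ⇒ 3
(2) 3|_4 = 3 ↦ 3|_5 = 3 ⇒ 2
(3) 2|_5 = 2 ↦ 2|_6 = 2 ⇒ 1
(4) 1|_6 = 1 ↦ 1|_7 = 1 ⇒ 0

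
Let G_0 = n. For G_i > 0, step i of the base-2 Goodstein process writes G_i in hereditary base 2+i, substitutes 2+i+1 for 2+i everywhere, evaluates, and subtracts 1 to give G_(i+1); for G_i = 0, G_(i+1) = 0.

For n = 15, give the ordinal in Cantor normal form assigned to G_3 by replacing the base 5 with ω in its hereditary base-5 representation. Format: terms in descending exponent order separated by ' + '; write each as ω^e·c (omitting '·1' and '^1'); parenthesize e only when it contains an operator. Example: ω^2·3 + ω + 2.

[0] 15 ≡ 2^(2 + 1) + 2^2 + 2 + 1 (base 2). Lift 3: 112. −1: 111.
[1] 111 ≡ 3^(3 + 1) + 3^3 + 3 (base 3). Lift 4: 1284. −1: 1283.
[2] 1283 ≡ 4^(4 + 1) + 4^4 + 3 (base 4). Lift 5: 18753. −1: 18752.
[3] 18752 ≡ 5^(5 + 1) + 5^5 + 2 (base 5). Lift 6: 326594. −1: 326593.

ω^(ω + 1) + ω^ω + 2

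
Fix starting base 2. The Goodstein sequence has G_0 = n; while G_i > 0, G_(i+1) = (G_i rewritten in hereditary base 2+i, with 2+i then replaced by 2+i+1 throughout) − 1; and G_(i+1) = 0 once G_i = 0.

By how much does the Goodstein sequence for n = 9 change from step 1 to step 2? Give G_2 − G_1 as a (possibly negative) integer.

(0) 9|_2 = 2^(2 + 1) + 1 ↦ 3^(3 + 1) + 1|_3 = 82 ⇒ 81
(1) 81|_3 = 3^(3 + 1) ↦ 4^(4 + 1)|_4 = 1024 ⇒ 1023

942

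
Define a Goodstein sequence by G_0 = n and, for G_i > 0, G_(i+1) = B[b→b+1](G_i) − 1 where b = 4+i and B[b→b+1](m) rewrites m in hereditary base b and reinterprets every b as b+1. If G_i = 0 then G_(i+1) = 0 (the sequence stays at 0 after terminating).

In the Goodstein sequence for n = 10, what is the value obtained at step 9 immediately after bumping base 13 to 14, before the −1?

i=0: 10 = 2·4 + 2 (b=4); 4→5: 2·5 + 2 = 12; 12−1 = 11
i=1: 11 = 2·5 + 1 (b=5); 5→6: 2·6 + 1 = 13; 13−1 = 12
i=2: 12 = 2·6 (b=6); 6→7: 2·7 = 14; 14−1 = 13
i=3: 13 = 7 + 6 (b=7); 7→8: 8 + 6 = 14; 14−1 = 13
i=4: 13 = 8 + 5 (b=8); 8→9: 9 + 5 = 14; 14−1 = 13
i=5: 13 = 9 + 4 (b=9); 9→10: 10 + 4 = 14; 14−1 = 13
i=6: 13 = 10 + 3 (b=10); 10→11: 11 + 3 = 14; 14−1 = 13
i=7: 13 = 11 + 2 (b=11); 11→12: 12 + 2 = 14; 14−1 = 13
i=8: 13 = 12 + 1 (b=12); 12→13: 13 + 1 = 14; 14−1 = 13

14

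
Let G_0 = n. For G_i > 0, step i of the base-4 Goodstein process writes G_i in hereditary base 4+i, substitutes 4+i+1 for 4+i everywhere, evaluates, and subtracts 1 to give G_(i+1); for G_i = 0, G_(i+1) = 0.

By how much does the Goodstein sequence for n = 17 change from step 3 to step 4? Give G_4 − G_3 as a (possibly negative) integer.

step 0: 17 = 4^2 + 1; sub 5 for 4: 5^2 + 1; = 26; G_1 = 26−1 = 25
step 1: 25 = 5^2; sub 6 for 5: 6^2; = 36; G_2 = 36−1 = 35
step 2: 35 = 5·6 + 5; sub 7 for 6: 5·7 + 5; = 40; G_3 = 40−1 = 39
step 3: 39 = 5·7 + 4; sub 8 for 7: 5·8 + 4; = 44; G_4 = 44−1 = 43

4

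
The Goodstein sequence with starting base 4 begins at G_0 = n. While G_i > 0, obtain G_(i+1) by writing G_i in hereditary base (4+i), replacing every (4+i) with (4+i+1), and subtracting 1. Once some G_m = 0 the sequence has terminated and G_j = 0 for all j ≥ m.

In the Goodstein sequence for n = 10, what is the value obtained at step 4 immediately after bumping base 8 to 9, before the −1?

i=0: 10 = 2·4 + 2 (b=4); 4→5: 2·5 + 2 = 12; 12−1 = 11
i=1: 11 = 2·5 + 1 (b=5); 5→6: 2·6 + 1 = 13; 13−1 = 12
i=2: 12 = 2·6 (b=6); 6→7: 2·7 = 14; 14−1 = 13
i=3: 13 = 7 + 6 (b=7); 7→8: 8 + 6 = 14; 14−1 = 13

14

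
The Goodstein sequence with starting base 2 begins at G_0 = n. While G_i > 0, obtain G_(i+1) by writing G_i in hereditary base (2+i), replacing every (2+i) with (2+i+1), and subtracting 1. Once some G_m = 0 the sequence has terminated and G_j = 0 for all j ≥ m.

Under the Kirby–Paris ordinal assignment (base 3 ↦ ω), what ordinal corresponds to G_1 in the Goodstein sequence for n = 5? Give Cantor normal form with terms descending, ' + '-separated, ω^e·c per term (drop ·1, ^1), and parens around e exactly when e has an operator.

ω^ω

G_0 = 5. HB_2(5) = 2^2 + 1. Bump = 28. G_1 = 27.
G_1 = 27. HB_3(27) = 3^3. Bump = 256. G_2 = 255.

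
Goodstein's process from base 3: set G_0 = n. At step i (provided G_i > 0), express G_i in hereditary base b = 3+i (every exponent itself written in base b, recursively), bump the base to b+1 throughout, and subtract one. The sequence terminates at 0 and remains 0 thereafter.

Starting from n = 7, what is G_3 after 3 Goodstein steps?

base 3: 7 = 2·3 + 1; at 4: 2·4 + 1 = 9; next = 8
base 4: 8 = 2·4; at 5: 2·5 = 10; next = 9
base 5: 9 = 5 + 4; at 6: 6 + 4 = 10; next = 9
base 6: 9 = 6 + 3; at 7: 7 + 3 = 10; next = 9

9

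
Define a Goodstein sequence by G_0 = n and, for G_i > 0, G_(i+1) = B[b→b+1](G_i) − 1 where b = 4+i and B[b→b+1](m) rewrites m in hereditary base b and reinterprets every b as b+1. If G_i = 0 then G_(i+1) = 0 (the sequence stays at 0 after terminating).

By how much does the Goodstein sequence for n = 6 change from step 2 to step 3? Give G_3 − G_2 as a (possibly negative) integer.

0

base 4: 6 = 4 + 2; at 5: 5 + 2 = 7; next = 6
base 5: 6 = 5 + 1; at 6: 6 + 1 = 7; next = 6
base 6: 6 = 6; at 7: 7 = 7; next = 6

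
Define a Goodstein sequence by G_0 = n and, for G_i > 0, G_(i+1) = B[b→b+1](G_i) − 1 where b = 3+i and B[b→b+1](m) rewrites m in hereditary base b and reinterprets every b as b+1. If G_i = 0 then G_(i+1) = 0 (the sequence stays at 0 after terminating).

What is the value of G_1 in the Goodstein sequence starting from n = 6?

7

(0) 6|_3 = 2·3 ↦ 2·4|_4 = 8 ⇒ 7
(1) 7|_4 = 4 + 3 ↦ 5 + 3|_5 = 8 ⇒ 7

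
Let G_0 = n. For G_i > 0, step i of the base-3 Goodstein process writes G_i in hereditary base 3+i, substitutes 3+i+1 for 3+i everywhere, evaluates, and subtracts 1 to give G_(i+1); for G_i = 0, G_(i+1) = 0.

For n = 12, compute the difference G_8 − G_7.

i=0: 12 = 3^2 + 3 (b=3); 3→4: 4^2 + 4 = 20; 20−1 = 19
i=1: 19 = 4^2 + 3 (b=4); 4→5: 5^2 + 3 = 28; 28−1 = 27
i=2: 27 = 5^2 + 2 (b=5); 5→6: 6^2 + 2 = 38; 38−1 = 37
i=3: 37 = 6^2 + 1 (b=6); 6→7: 7^2 + 1 = 50; 50−1 = 49
i=4: 49 = 7^2 (b=7); 7→8: 8^2 = 64; 64−1 = 63
i=5: 63 = 7·8 + 7 (b=8); 8→9: 7·9 + 7 = 70; 70−1 = 69
i=6: 69 = 7·9 + 6 (b=9); 9→10: 7·10 + 6 = 76; 76−1 = 75
i=7: 75 = 7·10 + 5 (b=10); 10→11: 7·11 + 5 = 82; 82−1 = 81

6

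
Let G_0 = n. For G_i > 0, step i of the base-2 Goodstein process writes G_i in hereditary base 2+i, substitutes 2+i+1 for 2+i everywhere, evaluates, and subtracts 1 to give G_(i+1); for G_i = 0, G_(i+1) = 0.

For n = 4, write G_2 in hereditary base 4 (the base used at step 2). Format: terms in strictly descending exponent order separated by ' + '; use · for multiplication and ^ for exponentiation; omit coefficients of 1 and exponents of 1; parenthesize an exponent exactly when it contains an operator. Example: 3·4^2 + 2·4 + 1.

i=0: 4 = 2^2 (b=2); 2→3: 3^3 = 27; 27−1 = 26
i=1: 26 = 2·3^2 + 2·3 + 2 (b=3); 3→4: 2·4^2 + 2·4 + 2 = 42; 42−1 = 41

2·4^2 + 2·4 + 1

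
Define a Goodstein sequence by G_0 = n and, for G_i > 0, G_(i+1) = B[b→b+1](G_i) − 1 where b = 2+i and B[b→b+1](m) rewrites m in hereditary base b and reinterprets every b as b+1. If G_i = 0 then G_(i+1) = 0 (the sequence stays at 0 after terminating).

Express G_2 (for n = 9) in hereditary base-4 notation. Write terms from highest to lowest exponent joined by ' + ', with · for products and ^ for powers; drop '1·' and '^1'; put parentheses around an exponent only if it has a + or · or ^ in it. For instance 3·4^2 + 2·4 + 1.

i=0: 9 = 2^(2 + 1) + 1 (b=2); 2→3: 3^(3 + 1) + 1 = 82; 82−1 = 81
i=1: 81 = 3^(3 + 1) (b=3); 3→4: 4^(4 + 1) = 1024; 1024−1 = 1023
i=2: 1023 = 3·4^4 + 3·4^3 + 3·4^2 + 3·4 + 3 (b=4); 4→5: 3·5^5 + 3·5^3 + 3·5^2 + 3·5 + 3 = 9843; 9843−1 = 9842

3·4^4 + 3·4^3 + 3·4^2 + 3·4 + 3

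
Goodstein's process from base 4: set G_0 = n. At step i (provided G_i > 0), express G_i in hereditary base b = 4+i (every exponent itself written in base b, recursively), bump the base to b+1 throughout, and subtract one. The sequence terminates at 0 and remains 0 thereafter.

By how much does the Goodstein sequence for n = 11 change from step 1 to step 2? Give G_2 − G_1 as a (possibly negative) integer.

i=0: 11 = 2·4 + 3 (b=4); 4→5: 2·5 + 3 = 13; 13−1 = 12
i=1: 12 = 2·5 + 2 (b=5); 5→6: 2·6 + 2 = 14; 14−1 = 13

1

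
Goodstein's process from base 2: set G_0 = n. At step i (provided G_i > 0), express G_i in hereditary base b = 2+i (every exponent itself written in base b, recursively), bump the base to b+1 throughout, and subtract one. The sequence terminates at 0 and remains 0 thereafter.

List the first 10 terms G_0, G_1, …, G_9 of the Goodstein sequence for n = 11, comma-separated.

11, 84, 1027, 15627, 279937, 5764801, 134217727, 2749609302, 70077777775, 1997331745490

G_0 = 11. HB_2(11) = 2^(2 + 1) + 2 + 1. Bump = 85. G_1 = 84.
G_1 = 84. HB_3(84) = 3^(3 + 1) + 3. Bump = 1028. G_2 = 1027.
G_2 = 1027. HB_4(1027) = 4^(4 + 1) + 3. Bump = 15628. G_3 = 15627.
G_3 = 15627. HB_5(15627) = 5^(5 + 1) + 2. Bump = 279938. G_4 = 279937.
G_4 = 279937. HB_6(279937) = 6^(6 + 1) + 1. Bump = 5764802. G_5 = 5764801.
G_5 = 5764801. HB_7(5764801) = 7^(7 + 1). Bump = 134217728. G_6 = 134217727.
G_6 = 134217727. HB_8(134217727) = 7·8^8 + 7·8^7 + 7·8^6 + 7·8^5 + 7·8^4 + 7·8^3 + 7·8^2 + 7·8 + 7. Bump = 2749609303. G_7 = 2749609302.
G_7 = 2749609302. HB_9(2749609302) = 7·9^9 + 7·9^7 + 7·9^6 + 7·9^5 + 7·9^4 + 7·9^3 + 7·9^2 + 7·9 + 6. Bump = 70077777776. G_8 = 70077777775.
G_8 = 70077777775. HB_10(70077777775) = 7·10^10 + 7·10^7 + 7·10^6 + 7·10^5 + 7·10^4 + 7·10^3 + 7·10^2 + 7·10 + 5. Bump = 1997331745491. G_9 = 1997331745490.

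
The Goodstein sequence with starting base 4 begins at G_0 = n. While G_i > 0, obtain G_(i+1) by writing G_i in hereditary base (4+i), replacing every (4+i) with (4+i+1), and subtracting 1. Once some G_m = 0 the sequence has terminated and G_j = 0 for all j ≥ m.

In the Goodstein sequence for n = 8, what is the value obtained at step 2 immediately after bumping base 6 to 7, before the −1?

i=0: 8 = 2·4 (b=4); 4→5: 2·5 = 10; 10−1 = 9
i=1: 9 = 5 + 4 (b=5); 5→6: 6 + 4 = 10; 10−1 = 9

10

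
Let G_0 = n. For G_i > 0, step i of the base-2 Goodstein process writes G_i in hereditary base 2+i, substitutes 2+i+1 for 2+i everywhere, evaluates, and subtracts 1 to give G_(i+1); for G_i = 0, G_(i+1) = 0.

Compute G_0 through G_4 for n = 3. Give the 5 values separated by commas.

base 2: 3 = 2 + 1; at 3: 3 + 1 = 4; next = 3
base 3: 3 = 3; at 4: 4 = 4; next = 3
base 4: 3 = 3; at 5: 3 = 3; next = 2
base 5: 2 = 2; at 6: 2 = 2; next = 1

3, 3, 3, 2, 1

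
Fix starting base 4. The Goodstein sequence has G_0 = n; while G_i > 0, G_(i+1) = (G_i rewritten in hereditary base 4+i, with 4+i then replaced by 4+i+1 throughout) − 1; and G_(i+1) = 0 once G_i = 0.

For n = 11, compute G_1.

step 0: 11 = 2·4 + 3; sub 5 for 4: 2·5 + 3; = 13; G_1 = 13−1 = 12
step 1: 12 = 2·5 + 2; sub 6 for 5: 2·6 + 2; = 14; G_2 = 14−1 = 13

12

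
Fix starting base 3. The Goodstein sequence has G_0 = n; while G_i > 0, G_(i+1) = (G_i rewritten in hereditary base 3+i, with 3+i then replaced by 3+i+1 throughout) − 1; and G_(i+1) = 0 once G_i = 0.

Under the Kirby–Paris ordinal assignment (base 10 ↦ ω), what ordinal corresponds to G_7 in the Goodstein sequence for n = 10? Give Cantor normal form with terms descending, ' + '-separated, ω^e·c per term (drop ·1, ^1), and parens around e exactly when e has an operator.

(0) 10|_3 = 3^2 + 1 ↦ 4^2 + 1|_4 = 17 ⇒ 16
(1) 16|_4 = 4^2 ↦ 5^2|_5 = 25 ⇒ 24
(2) 24|_5 = 4·5 + 4 ↦ 4·6 + 4|_6 = 28 ⇒ 27
(3) 27|_6 = 4·6 + 3 ↦ 4·7 + 3|_7 = 31 ⇒ 30
(4) 30|_7 = 4·7 + 2 ↦ 4·8 + 2|_8 = 34 ⇒ 33
(5) 33|_8 = 4·8 + 1 ↦ 4·9 + 1|_9 = 37 ⇒ 36
(6) 36|_9 = 4·9 ↦ 4·10|_10 = 40 ⇒ 39

ω·3 + 9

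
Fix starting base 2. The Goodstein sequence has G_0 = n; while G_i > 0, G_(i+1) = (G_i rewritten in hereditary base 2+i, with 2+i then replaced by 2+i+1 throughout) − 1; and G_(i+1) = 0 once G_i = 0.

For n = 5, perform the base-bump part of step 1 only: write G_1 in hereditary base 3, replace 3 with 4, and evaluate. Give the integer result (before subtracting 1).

256

[0] 5 ≡ 2^2 + 1 (base 2). Lift 3: 28. −1: 27.
[1] 27 ≡ 3^3 (base 3). Lift 4: 256. −1: 255.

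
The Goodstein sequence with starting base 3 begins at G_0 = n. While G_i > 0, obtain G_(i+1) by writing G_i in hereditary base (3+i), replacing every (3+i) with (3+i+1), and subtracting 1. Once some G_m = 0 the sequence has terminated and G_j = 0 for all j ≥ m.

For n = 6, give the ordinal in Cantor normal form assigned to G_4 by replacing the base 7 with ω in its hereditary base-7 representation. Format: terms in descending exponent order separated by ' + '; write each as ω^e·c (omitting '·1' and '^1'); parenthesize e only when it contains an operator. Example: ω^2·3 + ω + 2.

ω

(0) 6|_3 = 2·3 ↦ 2·4|_4 = 8 ⇒ 7
(1) 7|_4 = 4 + 3 ↦ 5 + 3|_5 = 8 ⇒ 7
(2) 7|_5 = 5 + 2 ↦ 6 + 2|_6 = 8 ⇒ 7
(3) 7|_6 = 6 + 1 ↦ 7 + 1|_7 = 8 ⇒ 7
(4) 7|_7 = 7 ↦ 8|_8 = 8 ⇒ 7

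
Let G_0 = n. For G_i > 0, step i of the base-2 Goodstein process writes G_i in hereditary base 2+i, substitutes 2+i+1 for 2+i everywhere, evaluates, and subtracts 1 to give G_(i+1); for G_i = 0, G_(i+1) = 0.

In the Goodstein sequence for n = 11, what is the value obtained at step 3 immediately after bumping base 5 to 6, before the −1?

279938

G_0 = 11. HB_2(11) = 2^(2 + 1) + 2 + 1. Bump = 85. G_1 = 84.
G_1 = 84. HB_3(84) = 3^(3 + 1) + 3. Bump = 1028. G_2 = 1027.
G_2 = 1027. HB_4(1027) = 4^(4 + 1) + 3. Bump = 15628. G_3 = 15627.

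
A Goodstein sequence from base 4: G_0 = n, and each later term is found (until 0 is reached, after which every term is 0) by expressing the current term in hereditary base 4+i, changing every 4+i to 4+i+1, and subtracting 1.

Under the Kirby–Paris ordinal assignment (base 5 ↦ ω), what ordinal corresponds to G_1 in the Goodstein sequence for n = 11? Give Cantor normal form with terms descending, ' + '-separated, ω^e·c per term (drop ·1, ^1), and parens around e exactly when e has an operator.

[0] 11 ≡ 2·4 + 3 (base 4). Lift 5: 13. −1: 12.
[1] 12 ≡ 2·5 + 2 (base 5). Lift 6: 14. −1: 13.

ω·2 + 2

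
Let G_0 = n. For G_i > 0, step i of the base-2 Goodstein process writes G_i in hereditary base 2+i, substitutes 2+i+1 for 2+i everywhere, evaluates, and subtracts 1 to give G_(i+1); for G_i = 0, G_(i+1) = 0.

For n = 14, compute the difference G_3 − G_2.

17469

step 0: 14 = 2^(2 + 1) + 2^2 + 2; sub 3 for 2: 3^(3 + 1) + 3^3 + 3; = 111; G_1 = 111−1 = 110
step 1: 110 = 3^(3 + 1) + 3^3 + 2; sub 4 for 3: 4^(4 + 1) + 4^4 + 2; = 1282; G_2 = 1282−1 = 1281
step 2: 1281 = 4^(4 + 1) + 4^4 + 1; sub 5 for 4: 5^(5 + 1) + 5^5 + 1; = 18751; G_3 = 18751−1 = 18750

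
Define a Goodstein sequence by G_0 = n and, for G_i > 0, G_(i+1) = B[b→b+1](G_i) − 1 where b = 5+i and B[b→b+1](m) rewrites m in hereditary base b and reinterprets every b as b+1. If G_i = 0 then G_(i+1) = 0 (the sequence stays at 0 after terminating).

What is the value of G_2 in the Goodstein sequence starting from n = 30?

53

G_0=30  [base 5] 5^2 + 5  →[5↦6]→  6^2 + 6 = 42  −1 ⇒ G_1=41
G_1=41  [base 6] 6^2 + 5  →[6↦7]→  7^2 + 5 = 54  −1 ⇒ G_2=53
G_2=53  [base 7] 7^2 + 4  →[7↦8]→  8^2 + 4 = 68  −1 ⇒ G_3=67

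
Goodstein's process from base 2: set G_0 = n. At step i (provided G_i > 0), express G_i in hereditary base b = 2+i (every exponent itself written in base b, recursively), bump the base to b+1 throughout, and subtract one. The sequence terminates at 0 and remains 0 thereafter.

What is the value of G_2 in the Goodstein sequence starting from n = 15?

G_0=15  [base 2] 2^(2 + 1) + 2^2 + 2 + 1  →[2↦3]→  3^(3 + 1) + 3^3 + 3 + 1 = 112  −1 ⇒ G_1=111
G_1=111  [base 3] 3^(3 + 1) + 3^3 + 3  →[3↦4]→  4^(4 + 1) + 4^4 + 4 = 1284  −1 ⇒ G_2=1283
G_2=1283  [base 4] 4^(4 + 1) + 4^4 + 3  →[4↦5]→  5^(5 + 1) + 5^5 + 3 = 18753  −1 ⇒ G_3=18752

1283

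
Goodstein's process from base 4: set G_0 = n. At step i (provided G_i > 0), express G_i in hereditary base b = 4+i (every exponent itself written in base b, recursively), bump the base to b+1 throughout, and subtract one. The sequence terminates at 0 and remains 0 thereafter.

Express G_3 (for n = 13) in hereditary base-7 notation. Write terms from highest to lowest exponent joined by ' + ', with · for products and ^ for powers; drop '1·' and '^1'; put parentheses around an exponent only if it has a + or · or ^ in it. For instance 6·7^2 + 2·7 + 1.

G_0 = 13. HB_4(13) = 3·4 + 1. Bump = 16. G_1 = 15.
G_1 = 15. HB_5(15) = 3·5. Bump = 18. G_2 = 17.
G_2 = 17. HB_6(17) = 2·6 + 5. Bump = 19. G_3 = 18.
G_3 = 18. HB_7(18) = 2·7 + 4. Bump = 20. G_4 = 19.

2·7 + 4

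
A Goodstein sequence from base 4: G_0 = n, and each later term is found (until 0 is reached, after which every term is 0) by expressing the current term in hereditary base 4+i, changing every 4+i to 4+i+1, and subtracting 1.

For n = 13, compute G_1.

(0) 13|_4 = 3·4 + 1 ↦ 3·5 + 1|_5 = 16 ⇒ 15
(1) 15|_5 = 3·5 ↦ 3·6|_6 = 18 ⇒ 17

15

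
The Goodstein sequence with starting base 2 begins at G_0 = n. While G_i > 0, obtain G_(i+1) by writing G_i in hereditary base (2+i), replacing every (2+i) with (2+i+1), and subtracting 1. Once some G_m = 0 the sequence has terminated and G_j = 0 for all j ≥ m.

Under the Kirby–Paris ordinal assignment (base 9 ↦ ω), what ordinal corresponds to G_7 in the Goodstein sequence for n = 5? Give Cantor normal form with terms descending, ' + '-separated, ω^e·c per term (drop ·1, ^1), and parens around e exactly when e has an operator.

ω^3·3 + ω^2·3 + ω·2 + 6

base 2: 5 = 2^2 + 1; at 3: 3^3 + 1 = 28; next = 27
base 3: 27 = 3^3; at 4: 4^4 = 256; next = 255
base 4: 255 = 3·4^3 + 3·4^2 + 3·4 + 3; at 5: 3·5^3 + 3·5^2 + 3·5 + 3 = 468; next = 467
base 5: 467 = 3·5^3 + 3·5^2 + 3·5 + 2; at 6: 3·6^3 + 3·6^2 + 3·6 + 2 = 776; next = 775
base 6: 775 = 3·6^3 + 3·6^2 + 3·6 + 1; at 7: 3·7^3 + 3·7^2 + 3·7 + 1 = 1198; next = 1197
base 7: 1197 = 3·7^3 + 3·7^2 + 3·7; at 8: 3·8^3 + 3·8^2 + 3·8 = 1752; next = 1751
base 8: 1751 = 3·8^3 + 3·8^2 + 2·8 + 7; at 9: 3·9^3 + 3·9^2 + 2·9 + 7 = 2455; next = 2454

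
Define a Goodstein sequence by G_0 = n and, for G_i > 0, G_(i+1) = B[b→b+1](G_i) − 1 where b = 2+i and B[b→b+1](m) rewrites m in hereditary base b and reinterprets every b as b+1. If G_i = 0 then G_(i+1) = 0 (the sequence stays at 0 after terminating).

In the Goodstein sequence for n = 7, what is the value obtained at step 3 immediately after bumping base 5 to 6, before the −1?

G_0 = 7. HB_2(7) = 2^2 + 2 + 1. Bump = 31. G_1 = 30.
G_1 = 30. HB_3(30) = 3^3 + 3. Bump = 260. G_2 = 259.
G_2 = 259. HB_4(259) = 4^4 + 3. Bump = 3128. G_3 = 3127.
G_3 = 3127. HB_5(3127) = 5^5 + 2. Bump = 46658. G_4 = 46657.

46658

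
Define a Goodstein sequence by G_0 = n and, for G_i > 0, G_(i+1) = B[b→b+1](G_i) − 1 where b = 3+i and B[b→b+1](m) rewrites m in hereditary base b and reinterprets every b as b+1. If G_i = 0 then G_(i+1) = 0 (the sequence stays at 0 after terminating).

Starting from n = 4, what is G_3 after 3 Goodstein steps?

3

G_0=4  [base 3] 3 + 1  →[3↦4]→  4 + 1 = 5  −1 ⇒ G_1=4
G_1=4  [base 4] 4  →[4↦5]→  5 = 5  −1 ⇒ G_2=4
G_2=4  [base 5] 4  →[5↦6]→  4 = 4  −1 ⇒ G_3=3
G_3=3  [base 6] 3  →[6↦7]→  3 = 3  −1 ⇒ G_4=2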